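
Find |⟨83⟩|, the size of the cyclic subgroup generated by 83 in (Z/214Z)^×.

The order of 83 must divide φ(214) = φ(2)·φ(107) = 1·106 = 106 = 2 · 53.
Divisors of 106: 1, 2, 53, 106.
Test each divisor d:
83^1 ≡ 83
83^2 ≡ 41
83^53 ≡ 1
The smallest such exponent is 53, so the order of 83 is 53.

53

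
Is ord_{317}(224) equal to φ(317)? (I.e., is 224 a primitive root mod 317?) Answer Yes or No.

Yes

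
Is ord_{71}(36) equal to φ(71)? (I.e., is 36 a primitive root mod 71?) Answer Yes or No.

No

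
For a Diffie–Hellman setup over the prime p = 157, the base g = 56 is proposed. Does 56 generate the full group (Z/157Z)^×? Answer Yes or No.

No

φ(157) = 157 − 1 = 156 = 2^2 · 3 · 13.
56 is a primitive root mod 157 iff 56^(φ(157)/q) ≢ 1 for every prime q | φ(157), i.e. q ∈ {2, 3, 13}.
56^78 ≡ 1 (mod 157)  [q = 2: ≡ 1 ✗]
56^52 ≡ 1 (mod 157)  [q = 3: ≡ 1 ✗]
56^12 ≡ 14 (mod 157)  [q = 13: ≢ 1 ✓]
The check at q = 2 fails, so 56 generates a proper subgroup.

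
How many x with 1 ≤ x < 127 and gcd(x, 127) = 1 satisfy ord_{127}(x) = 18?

6

φ(127) = 127 − 1 = 126 = 2 · 3^2 · 7.
In a cyclic group of order 126, there are φ(d) elements of order d for each divisor d of 126, and zero for non-divisors.
18 = 2 · 3^2 divides 126, and φ(18) = 6.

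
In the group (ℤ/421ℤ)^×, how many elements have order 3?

2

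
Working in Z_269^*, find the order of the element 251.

268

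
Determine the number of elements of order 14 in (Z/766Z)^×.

φ(766) = φ(2)·φ(383) = 1·382 = 382 = 2 · 191.
(Z/766Z)^× is cyclic (|G| = 382); a cyclic group of order m has exactly φ(d) elements of each order d | m, and none otherwise.
Since 14 ∤ 382, the count is 0.

0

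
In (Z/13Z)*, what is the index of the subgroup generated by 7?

1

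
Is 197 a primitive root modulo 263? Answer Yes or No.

Yes

φ(263) = 263 − 1 = 262 = 2 · 131.
197 is a primitive root mod 263 iff 197^(φ(263)/q) ≢ 1 for every prime q | φ(263), i.e. q ∈ {2, 131}.
197^131 ≡ 262 (mod 263)  [q = 2: ≢ 1 ✓]
197^2 ≡ 148 (mod 263)  [q = 131: ≢ 1 ✓]
Every test exponent gives a nontrivial residue, hence 197 generates the full group.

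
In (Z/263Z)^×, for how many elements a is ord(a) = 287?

0

φ(263) = 263 − 1 = 262 = 2 · 131.
Since (Z/263Z)^× is cyclic of order 262, the number of elements of order d is φ(d) when d | 262 and 0 otherwise.
287 does not divide 262, so no element of (Z/263Z)^× has order 287.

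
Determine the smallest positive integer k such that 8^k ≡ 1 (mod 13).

4

ord(8) | φ(13) = 13 − 1 = 12 = 2^2 · 3.
Divisors of 12: 1, 2, 3, 4, 6, 12.
Test each divisor d:
8^1 ≡ 8 (mod 13)
8^2 ≡ 12 (mod 13)
8^3 ≡ 5 (mod 13)
8^4 ≡ 1 (mod 13) ✓
So ord_13(8) = 4.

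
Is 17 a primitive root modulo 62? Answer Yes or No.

Yes

φ(62) = φ(2)·φ(31) = 1·30 = 30 = 2 · 3 · 5.
An element g generates (Z/62Z)^× iff g^(30/q) ≢ 1 (mod 62) for each prime q ∈ {2, 3, 5}.
17^15 ≡ 61 (mod 62)  [q = 2: ≢ 1 ✓]
17^10 ≡ 25 (mod 62)  [q = 3: ≢ 1 ✓]
17^6 ≡ 39 (mod 62)  [q = 5: ≢ 1 ✓]
Every test exponent gives a nontrivial residue, hence 17 generates the full group.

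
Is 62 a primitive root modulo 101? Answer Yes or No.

φ(101) = 101 − 1 = 100 = 2^2 · 5^2.
It suffices to check that the order of 62 is not a proper divisor of 100: compute 62^(100/q) for q ∈ {2, 5}.
62^50 ≡ 100 (mod 101)  [q = 2: ≢ 1 ✓]
62^20 ≡ 1 (mod 101)  [q = 5: ≡ 1 ✗]
The check at q = 5 fails, so 62 generates a proper subgroup.

No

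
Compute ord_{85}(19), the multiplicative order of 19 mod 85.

8

Since 19 ∈ (Z/85Z)^×, its order divides φ(85) = φ(5·17) = (5−1)·(17−1) = 4·16 = 64 = 2^6.
Divisors of 64: 1, 2, 4, 8, 16, 32, 64.
Compute 19^d (mod 85) for the divisors d until we hit 1:
19^1 ≡ 19
19^2 ≡ 21
19^4 ≡ 16
19^8 ≡ 1
Hence ord(19) = 8.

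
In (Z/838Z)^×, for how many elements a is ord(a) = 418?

φ(838) = φ(2)·φ(419) = 1·418 = 418 = 2 · 11 · 19.
In a cyclic group of order 418, there are φ(d) elements of order d for each divisor d of 418, and zero for non-divisors.
418 = 2 · 11 · 19 divides 418, and φ(418) = 180.

180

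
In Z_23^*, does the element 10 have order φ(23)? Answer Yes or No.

Yes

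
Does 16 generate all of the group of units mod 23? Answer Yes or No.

No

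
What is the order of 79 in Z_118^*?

29

Since 79 ∈ (Z/118Z)^×, its order divides φ(118) = φ(2)·φ(59) = 1·58 = 58 = 2 · 29.
Divisors of 58: 1, 2, 29, 58.
Compute 79^d (mod 118) for the divisors d until we hit 1:
79^1 ≡ 79 (mod 118)
79^2 ≡ 105 (mod 118)
79^29 ≡ 1 (mod 118) ✓
Therefore the multiplicative order of 79 modulo 118 is 29.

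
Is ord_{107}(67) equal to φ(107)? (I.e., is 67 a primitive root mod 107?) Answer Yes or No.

φ(107) = 107 − 1 = 106 = 2 · 53.
Test 67^(106/q) mod 107 for each prime factor q of 106:
67^53 ≡ 106 (mod 107)  [q = 2: ≢ 1 ✓]
67^2 ≡ 102 (mod 107)  [q = 53: ≢ 1 ✓]
None equal 1, so ord_107(67) = 106: 67 is a primitive root.

Yes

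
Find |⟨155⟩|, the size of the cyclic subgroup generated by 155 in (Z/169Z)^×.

26

ord(155) | φ(169) = φ(13^2) = 13·(13−1) = 156 = 2^2 · 3 · 13.
Divisors of 156: 1, 2, 3, 4, 6, 12, 13, 26, 39, 52, 78, 156.
Test each divisor d:
155^1 ≡ 155 (mod 169)
155^2 ≡ 27 (mod 169)
155^3 ≡ 129 (mod 169)
155^4 ≡ 53 (mod 169)
155^6 ≡ 79 (mod 169)
155^12 ≡ 157 (mod 169)
155^13 ≡ 168 (mod 169)
155^26 ≡ 1 (mod 169) ✓
Hence ord(155) = 26.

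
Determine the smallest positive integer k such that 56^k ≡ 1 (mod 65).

ord(56) | φ(65) = φ(5·13) = (5−1)·(13−1) = 4·12 = 48 = 2^4 · 3.
Divisors of 48: 1, 2, 3, 4, 6, 8, 12, 16, 24, 48.
Check 56^d mod 65 for each divisor in increasing order:
56^1 ≡ 56
56^2 ≡ 16
56^3 ≡ 51
56^4 ≡ 61
56^6 ≡ 1
So ord_65(56) = 6.

6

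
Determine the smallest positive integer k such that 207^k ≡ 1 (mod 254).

42

By Lagrange's theorem, ord_254(207) divides φ(254) = φ(2)·φ(127) = 1·126 = 126 = 2 · 3^2 · 7.
Divisors of 126: 1, 2, 3, 6, 7, 9, 14, 18, 21, 42, 63, 126.
Check 207^d mod 254 for each divisor in increasing order:
207^1 ≡ 207 (mod 254)
207^2 ≡ 177 (mod 254)
207^3 ≡ 63 (mod 254)
207^6 ≡ 159 (mod 254)
207^7 ≡ 147 (mod 254)
207^9 ≡ 111 (mod 254)
207^14 ≡ 19 (mod 254)
207^18 ≡ 129 (mod 254)
207^21 ≡ 253 (mod 254)
207^42 ≡ 1 (mod 254) ✓
Hence ord(207) = 42.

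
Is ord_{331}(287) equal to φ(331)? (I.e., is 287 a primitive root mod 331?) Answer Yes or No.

φ(331) = 331 − 1 = 330 = 2 · 3 · 5 · 11.
An element g generates (Z/331Z)^× iff g^(330/q) ≢ 1 (mod 331) for each prime q ∈ {2, 3, 5, 11}.
287^165 ≡ 1 (mod 331)  [q = 2: ≡ 1 ✗]
287^110 ≡ 299 (mod 331)  [q = 3: ≢ 1 ✓]
287^66 ≡ 150 (mod 331)  [q = 5: ≢ 1 ✓]
287^30 ≡ 180 (mod 331)  [q = 11: ≢ 1 ✓]
Since 287^165 ≡ 1, the order of 287 divides 165 < 330, so 287 is not a primitive root.

No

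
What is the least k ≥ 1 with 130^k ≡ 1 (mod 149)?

74

ord(130) | φ(149) = 149 − 1 = 148 = 2^2 · 37.
Divisors of 148: 1, 2, 4, 37, 74, 148.
Compute 130^d (mod 149) for the divisors d until we hit 1:
130^1 ≡ 130 (mod 149)
130^2 ≡ 63 (mod 149)
130^4 ≡ 95 (mod 149)
130^37 ≡ 148 (mod 149)
130^74 ≡ 1 (mod 149) ✓
Hence ord(130) = 74.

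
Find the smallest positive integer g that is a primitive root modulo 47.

5

φ(47) = 47 − 1 = 46 = 2 · 23.
g is a primitive root iff g^(46/q) ≢ 1 (mod 47) for each prime q ∈ {2, 23}.
g = 2: 2^23 ≡ 1 — hits 1, so not a primitive root.
g = 3: 3^23 ≡ 1 — hits 1, so not a primitive root.
g = 4: 4^23 ≡ 1 — hits 1, so not a primitive root.
g = 5: 5^23 ≡ 46; 5^2 ≡ 25 — none is 1, so 5 is a primitive root.
So 5 is the smallest generator of (Z/47Z)^×.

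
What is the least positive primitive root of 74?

5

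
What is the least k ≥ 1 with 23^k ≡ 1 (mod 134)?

33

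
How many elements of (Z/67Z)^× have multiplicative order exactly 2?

1

φ(67) = 67 − 1 = 66 = 2 · 3 · 11.
Since (Z/67Z)^× is cyclic of order 66, the number of elements of order d is φ(d) when d | 66 and 0 otherwise.
2 | 66, and φ(2) = 2 − 1 = 1.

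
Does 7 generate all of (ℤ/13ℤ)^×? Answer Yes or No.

Yes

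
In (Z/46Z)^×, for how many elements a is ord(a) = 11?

10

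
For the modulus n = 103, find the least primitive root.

5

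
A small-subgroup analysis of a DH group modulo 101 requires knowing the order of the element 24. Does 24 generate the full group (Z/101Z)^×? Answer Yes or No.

No

φ(101) = 101 − 1 = 100 = 2^2 · 5^2.
24 is a primitive root mod 101 iff 24^(φ(101)/q) ≢ 1 for every prime q | φ(101), i.e. q ∈ {2, 5}.
24^50 ≡ 1 (mod 101)  [q = 2: ≡ 1 ✗]
24^20 ≡ 36 (mod 101)  [q = 5: ≢ 1 ✓]
Since 24^50 ≡ 1, the order of 24 divides 50 < 100, so 24 is not a primitive root.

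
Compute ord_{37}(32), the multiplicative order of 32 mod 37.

ord(32) | φ(37) = 37 − 1 = 36 = 2^2 · 3^2.
Divisors of 36: 1, 2, 3, 4, 6, 9, 12, 18, 36.
Compute 32^d (mod 37) for the divisors d until we hit 1:
32^1 ≡ 32 (mod 37)
32^2 ≡ 25 (mod 37)
32^3 ≡ 23 (mod 37)
32^4 ≡ 33 (mod 37)
32^6 ≡ 11 (mod 37)
32^9 ≡ 31 (mod 37)
32^12 ≡ 10 (mod 37)
32^18 ≡ 36 (mod 37)
32^36 ≡ 1 (mod 37) ✓
Hence ord(32) = 36.

36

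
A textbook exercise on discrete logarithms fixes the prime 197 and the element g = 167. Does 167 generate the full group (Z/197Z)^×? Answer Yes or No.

Yes

φ(197) = 197 − 1 = 196 = 2^2 · 7^2.
Test 167^(196/q) mod 197 for each prime factor q of 196:
167^98 ≡ 196 (mod 197)  [q = 2: ≢ 1 ✓]
167^28 ≡ 114 (mod 197)  [q = 7: ≢ 1 ✓]
None equal 1, so ord_197(167) = 196: 167 is a primitive root.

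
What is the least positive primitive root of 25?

2

φ(25) = φ(5^2) = 5·(5−1) = 20 = 2^2 · 5.
g is a primitive root iff g^(20/q) ≢ 1 (mod 25) for each prime q ∈ {2, 5}.
g = 2: 2^10 ≡ 24; 2^4 ≡ 16 — none is 1, so 2 is a primitive root.
So 2 is the smallest generator of (Z/25Z)^×.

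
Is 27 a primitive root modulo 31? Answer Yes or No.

No

φ(31) = 31 − 1 = 30 = 2 · 3 · 5.
It suffices to check that the order of 27 is not a proper divisor of 30: compute 27^(30/q) for q ∈ {2, 3, 5}.
27^15 ≡ 30 (mod 31)  [q = 2: ≢ 1 ✓]
27^10 ≡ 1 (mod 31)  [q = 3: ≡ 1 ✗]
27^6 ≡ 4 (mod 31)  [q = 5: ≢ 1 ✓]
Since 27^10 ≡ 1, the order of 27 divides 10 < 30, so 27 is not a primitive root.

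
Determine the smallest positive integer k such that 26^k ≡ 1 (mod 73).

72

The order of 26 must divide φ(73) = 73 − 1 = 72 = 2^3 · 3^2.
Divisors of 72: 1, 2, 3, 4, 6, 8, 9, 12, 18, 24, 36, 72.
Compute 26^d (mod 73) for the divisors d until we hit 1:
26^1 ≡ 26
26^2 ≡ 19
26^3 ≡ 56
26^4 ≡ 69
26^6 ≡ 70
26^8 ≡ 16
26^9 ≡ 51
26^12 ≡ 9
26^18 ≡ 46
26^24 ≡ 8
26^36 ≡ 72
26^72 ≡ 1
The smallest such exponent is 72, so the order of 26 is 72.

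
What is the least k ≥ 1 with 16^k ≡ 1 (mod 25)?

5

ord(16) | φ(25) = φ(5^2) = 5·(5−1) = 20 = 2^2 · 5.
Divisors of 20: 1, 2, 4, 5, 10, 20.
Compute 16^d (mod 25) for the divisors d until we hit 1:
16^1 ≡ 16 (mod 25)
16^2 ≡ 6 (mod 25)
16^4 ≡ 11 (mod 25)
16^5 ≡ 1 (mod 25) ✓
So ord_25(16) = 5.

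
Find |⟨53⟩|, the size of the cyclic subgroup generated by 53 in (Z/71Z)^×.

70

By Lagrange's theorem, ord_71(53) divides φ(71) = 71 − 1 = 70 = 2 · 5 · 7.
Divisors of 70: 1, 2, 5, 7, 10, 14, 35, 70.
Check 53^d mod 71 for each divisor in increasing order:
53^1 ≡ 53
53^2 ≡ 40
53^5 ≡ 26
53^7 ≡ 46
53^10 ≡ 37
53^14 ≡ 57
53^35 ≡ 70
53^70 ≡ 1
The smallest such exponent is 70, so the order of 53 is 70.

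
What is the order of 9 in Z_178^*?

44

By Lagrange's theorem, ord_178(9) divides φ(178) = φ(2)·φ(89) = 1·88 = 88 = 2^3 · 11.
Divisors of 88: 1, 2, 4, 8, 11, 22, 44, 88.
Compute 9^d (mod 178) for the divisors d until we hit 1:
9^1 ≡ 9
9^2 ≡ 81
9^4 ≡ 153
9^8 ≡ 91
9^11 ≡ 123
9^22 ≡ 177
9^44 ≡ 1
Therefore the multiplicative order of 9 modulo 178 is 44.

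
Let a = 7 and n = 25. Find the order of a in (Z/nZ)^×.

ord(7) | φ(25) = φ(5^2) = 5·(5−1) = 20 = 2^2 · 5.
Divisors of 20: 1, 2, 4, 5, 10, 20.
Check 7^d mod 25 for each divisor in increasing order:
7^1 ≡ 7 (mod 25)
7^2 ≡ 24 (mod 25)
7^4 ≡ 1 (mod 25) ✓
Hence ord(7) = 4.

4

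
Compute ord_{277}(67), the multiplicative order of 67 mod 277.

ord(67) | φ(277) = 277 − 1 = 276 = 2^2 · 3 · 23.
Divisors of 276: 1, 2, 3, 4, 6, 12, 23, 46, 69, 92, 138, 276.
Check 67^d mod 277 for each divisor in increasing order:
67^1 ≡ 67
67^2 ≡ 57
67^3 ≡ 218
67^4 ≡ 202
67^6 ≡ 157
67^12 ≡ 273
67^23 ≡ 116
67^46 ≡ 160
67^69 ≡ 1
Hence ord(67) = 69.

69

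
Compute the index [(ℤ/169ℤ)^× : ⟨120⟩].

4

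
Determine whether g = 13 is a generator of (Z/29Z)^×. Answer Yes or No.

No

φ(29) = 29 − 1 = 28 = 2^2 · 7.
13 is a primitive root mod 29 iff 13^(φ(29)/q) ≢ 1 for every prime q | φ(29), i.e. q ∈ {2, 7}.
13^14 ≡ 1 (mod 29)  [q = 2: ≡ 1 ✗]
13^4 ≡ 25 (mod 29)  [q = 7: ≢ 1 ✓]
The check at q = 2 fails, so 13 generates a proper subgroup.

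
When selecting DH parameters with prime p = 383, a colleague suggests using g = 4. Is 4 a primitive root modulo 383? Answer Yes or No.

φ(383) = 383 − 1 = 382 = 2 · 191.
4 is a primitive root mod 383 iff 4^(φ(383)/q) ≢ 1 for every prime q | φ(383), i.e. q ∈ {2, 191}.
4^191 ≡ 1 (mod 383)  [q = 2: ≡ 1 ✗]
4^2 ≡ 16 (mod 383)  [q = 191: ≢ 1 ✓]
4^191 ≡ 1 shows ord(4) | 191, strictly less than φ(383); not a primitive root.

No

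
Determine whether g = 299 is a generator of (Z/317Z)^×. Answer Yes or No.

Yes

φ(317) = 317 − 1 = 316 = 2^2 · 79.
299 is a primitive root mod 317 iff 299^(φ(317)/q) ≢ 1 for every prime q | φ(317), i.e. q ∈ {2, 79}.
299^158 ≡ 316 (mod 317)  [q = 2: ≢ 1 ✓]
299^4 ≡ 49 (mod 317)  [q = 79: ≢ 1 ✓]
None equal 1, so ord_317(299) = 316: 299 is a primitive root.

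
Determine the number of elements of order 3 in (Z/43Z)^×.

φ(43) = 43 − 1 = 42 = 2 · 3 · 7.
(Z/43Z)^× is cyclic (|G| = 42); a cyclic group of order m has exactly φ(d) elements of each order d | m, and none otherwise.
3 | 42, and φ(3) = 3 − 1 = 2.

2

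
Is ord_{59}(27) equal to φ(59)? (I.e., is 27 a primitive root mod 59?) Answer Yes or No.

φ(59) = 59 − 1 = 58 = 2 · 29.
An element g generates (Z/59Z)^× iff g^(58/q) ≢ 1 (mod 59) for each prime q ∈ {2, 29}.
27^29 ≡ 1 (mod 59)  [q = 2: ≡ 1 ✗]
27^2 ≡ 21 (mod 59)  [q = 29: ≢ 1 ✓]
Since 27^29 ≡ 1, the order of 27 divides 29 < 58, so 27 is not a primitive root.

No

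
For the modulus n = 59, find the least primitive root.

2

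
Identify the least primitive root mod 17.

3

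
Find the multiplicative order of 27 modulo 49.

14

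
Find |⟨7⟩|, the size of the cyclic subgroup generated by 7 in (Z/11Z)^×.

The order of 7 must divide φ(11) = 11 − 1 = 10 = 2 · 5.
Divisors of 10: 1, 2, 5, 10.
Test each divisor d:
7^1 ≡ 7
7^2 ≡ 5
7^5 ≡ 10
7^10 ≡ 1
The smallest such exponent is 10, so the order of 7 is 10.

10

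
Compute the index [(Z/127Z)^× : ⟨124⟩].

2

ord(124) | φ(127) = 127 − 1 = 126 = 2 · 3^2 · 7.
Divisors of 126: 1, 2, 3, 6, 7, 9, 14, 18, 21, 42, 63, 126.
Check 124^d mod 127 for each divisor in increasing order:
124^1 ≡ 124 (mod 127)
124^2 ≡ 9 (mod 127)
124^3 ≡ 100 (mod 127)
124^6 ≡ 94 (mod 127)
124^7 ≡ 99 (mod 127)
124^9 ≡ 2 (mod 127)
124^14 ≡ 22 (mod 127)
124^18 ≡ 4 (mod 127)
124^21 ≡ 19 (mod 127)
124^42 ≡ 107 (mod 127)
124^63 ≡ 1 (mod 127) ✓
Thus |⟨124⟩| = ord(124) = 63.
[(Z/127Z)^× : ⟨124⟩] = 126/63 = 2.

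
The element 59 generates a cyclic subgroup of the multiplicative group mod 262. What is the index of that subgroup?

2

ord(59) | φ(262) = φ(2)·φ(131) = 1·130 = 130 = 2 · 5 · 13.
Divisors of 130: 1, 2, 5, 10, 13, 26, 65, 130.
Test each divisor d:
59^1 ≡ 59 (mod 262)
59^2 ≡ 75 (mod 262)
59^5 ≡ 183 (mod 262)
59^10 ≡ 215 (mod 262)
59^13 ≡ 53 (mod 262)
59^26 ≡ 189 (mod 262)
59^65 ≡ 1 (mod 262) ✓
So ord_262(59) = 65, hence |⟨59⟩| = 65.
[(Z/262Z)^× : ⟨59⟩] = 130/65 = 2.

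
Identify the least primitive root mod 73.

φ(73) = 73 − 1 = 72 = 2^3 · 3^2.
g is a primitive root iff g^(72/q) ≢ 1 (mod 73) for each prime q ∈ {2, 3}.
g = 2: 2^36 ≡ 1 — hits 1, so not a primitive root.
g = 3: 3^36 ≡ 1 — hits 1, so not a primitive root.
g = 4: 4^36 ≡ 1 — hits 1, so not a primitive root.
g = 5: 5^36 ≡ 72; 5^24 ≡ 8 — none is 1, so 5 is a primitive root.
The smallest primitive root modulo 73 is 5.

5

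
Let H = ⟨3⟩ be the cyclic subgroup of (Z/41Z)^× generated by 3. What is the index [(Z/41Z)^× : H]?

The order of 3 must divide φ(41) = 41 − 1 = 40 = 2^3 · 5.
Divisors of 40: 1, 2, 4, 5, 8, 10, 20, 40.
Compute 3^d (mod 41) for the divisors d until we hit 1:
3^1 ≡ 3 (mod 41)
3^2 ≡ 9 (mod 41)
3^4 ≡ 40 (mod 41)
3^5 ≡ 38 (mod 41)
3^8 ≡ 1 (mod 41) ✓
The order of 3 is 8, so the subgroup it generates has 8 elements.
The index is φ(41) / ord(3) = 40 / 8 = 5.

5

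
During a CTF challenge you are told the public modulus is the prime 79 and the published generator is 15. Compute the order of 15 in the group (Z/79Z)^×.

26

By Lagrange's theorem, ord_79(15) divides φ(79) = 79 − 1 = 78 = 2 · 3 · 13.
Divisors of 78: 1, 2, 3, 6, 13, 26, 39, 78.
Test each divisor d:
15^1 ≡ 15 (mod 79)
15^2 ≡ 67 (mod 79)
15^3 ≡ 57 (mod 79)
15^6 ≡ 10 (mod 79)
15^13 ≡ 78 (mod 79)
15^26 ≡ 1 (mod 79) ✓
Hence ord(15) = 26.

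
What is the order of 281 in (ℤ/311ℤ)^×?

310

Since 281 ∈ (Z/311Z)^×, its order divides φ(311) = 311 − 1 = 310 = 2 · 5 · 31.
Divisors of 310: 1, 2, 5, 10, 31, 62, 155, 310.
Test each divisor d:
281^1 ≡ 281 (mod 311)
281^2 ≡ 278 (mod 311)
281^5 ≡ 296 (mod 311)
281^10 ≡ 225 (mod 311)
281^31 ≡ 275 (mod 311)
281^62 ≡ 52 (mod 311)
281^155 ≡ 310 (mod 311)
281^310 ≡ 1 (mod 311) ✓
So ord_311(281) = 310.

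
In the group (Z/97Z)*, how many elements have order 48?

16

φ(97) = 97 − 1 = 96 = 2^5 · 3.
In a cyclic group of order 96, there are φ(d) elements of order d for each divisor d of 96, and zero for non-divisors.
48 = 2^4 · 3 divides 96, and φ(48) = 16.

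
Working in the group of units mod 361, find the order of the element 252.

171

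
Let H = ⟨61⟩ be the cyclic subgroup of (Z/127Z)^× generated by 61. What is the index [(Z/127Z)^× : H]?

6

The order of 61 must divide φ(127) = 127 − 1 = 126 = 2 · 3^2 · 7.
Divisors of 126: 1, 2, 3, 6, 7, 9, 14, 18, 21, 42, 63, 126.
Test each divisor d:
61^1 ≡ 61
61^2 ≡ 38
61^3 ≡ 32
61^6 ≡ 8
61^7 ≡ 107
61^9 ≡ 2
61^14 ≡ 19
61^18 ≡ 4
61^21 ≡ 1
Thus |⟨61⟩| = ord(61) = 21.
Index = |(Z/127Z)^×| / |⟨61⟩| = 126 / 21 = 6.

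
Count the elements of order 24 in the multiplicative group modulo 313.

φ(313) = 313 − 1 = 312 = 2^3 · 3 · 13.
(Z/313Z)^× is cyclic (|G| = 312); a cyclic group of order m has exactly φ(d) elements of each order d | m, and none otherwise.
24 = 2^3 · 3 divides 312, and φ(24) = 8.

8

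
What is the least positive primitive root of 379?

2

φ(379) = 379 − 1 = 378 = 2 · 3^3 · 7.
g is a primitive root iff g^(378/q) ≢ 1 (mod 379) for each prime q ∈ {2, 3, 7}.
g = 2: 2^189 ≡ 378; 2^126 ≡ 327; 2^54 ≡ 125 — none is 1, so 2 is a primitive root.
The smallest primitive root modulo 379 is 2.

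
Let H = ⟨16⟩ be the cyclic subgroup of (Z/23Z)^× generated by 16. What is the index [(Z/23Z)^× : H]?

2

The order of 16 must divide φ(23) = 23 − 1 = 22 = 2 · 11.
Divisors of 22: 1, 2, 11, 22.
Evaluate successive powers at the divisors of 22:
16^1 ≡ 16 (mod 23)
16^2 ≡ 3 (mod 23)
16^11 ≡ 1 (mod 23) ✓
Thus |⟨16⟩| = ord(16) = 11.
[(Z/23Z)^× : ⟨16⟩] = 22/11 = 2.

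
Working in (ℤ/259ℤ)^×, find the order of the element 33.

18

ord(33) | φ(259) = φ(7·37) = (7−1)·(37−1) = 6·36 = 216 = 2^3 · 3^3.
Divisors of 216: 1, 2, 3, 4, 6, 8, 9, 12, 18, 24, 27, 36, 54, 72, 108, 216.
Evaluate successive powers at the divisors of 216:
33^1 ≡ 33 (mod 259)
33^2 ≡ 53 (mod 259)
33^3 ≡ 195 (mod 259)
33^4 ≡ 219 (mod 259)
33^6 ≡ 211 (mod 259)
33^8 ≡ 46 (mod 259)
33^9 ≡ 223 (mod 259)
33^12 ≡ 232 (mod 259)
33^18 ≡ 1 (mod 259) ✓
Hence ord(33) = 18.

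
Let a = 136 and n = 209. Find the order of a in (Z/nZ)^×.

90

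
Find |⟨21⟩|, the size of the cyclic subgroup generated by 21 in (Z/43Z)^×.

7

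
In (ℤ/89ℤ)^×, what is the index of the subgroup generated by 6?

1

ord(6) | φ(89) = 89 − 1 = 88 = 2^3 · 11.
Divisors of 88: 1, 2, 4, 8, 11, 22, 44, 88.
Check 6^d mod 89 for each divisor in increasing order:
6^1 ≡ 6 (mod 89)
6^2 ≡ 36 (mod 89)
6^4 ≡ 50 (mod 89)
6^8 ≡ 8 (mod 89)
6^11 ≡ 37 (mod 89)
6^22 ≡ 34 (mod 89)
6^44 ≡ 88 (mod 89)
6^88 ≡ 1 (mod 89) ✓
So ord_89(6) = 88, hence |⟨6⟩| = 88.
Index = |(Z/89Z)^×| / |⟨6⟩| = 88 / 88 = 1.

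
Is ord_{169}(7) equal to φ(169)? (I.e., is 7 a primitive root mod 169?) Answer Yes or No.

φ(169) = φ(13^2) = 13·(13−1) = 156 = 2^2 · 3 · 13.
An element g generates (Z/169Z)^× iff g^(156/q) ≢ 1 (mod 169) for each prime q ∈ {2, 3, 13}.
7^78 ≡ 168 (mod 169)  [q = 2: ≢ 1 ✓]
7^52 ≡ 22 (mod 169)  [q = 3: ≢ 1 ✓]
7^12 ≡ 118 (mod 169)  [q = 13: ≢ 1 ✓]
All checks pass, so 7 has order 156 and is a primitive root modulo 169.

Yes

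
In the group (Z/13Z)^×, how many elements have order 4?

φ(13) = 13 − 1 = 12 = 2^2 · 3.
Since (Z/13Z)^× is cyclic of order 12, the number of elements of order d is φ(d) when d | 12 and 0 otherwise.
4 = 2^2 divides 12, and φ(4) = 2.

2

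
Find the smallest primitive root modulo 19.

φ(19) = 19 − 1 = 18 = 2 · 3^2.
g is a primitive root iff g^(18/q) ≢ 1 (mod 19) for each prime q ∈ {2, 3}.
g = 2: 2^9 ≡ 18; 2^6 ≡ 7 — none is 1, so 2 is a primitive root.
So 2 is the smallest generator of (Z/19Z)^×.

2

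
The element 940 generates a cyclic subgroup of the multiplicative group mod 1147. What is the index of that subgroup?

ord(940) | φ(1147) = φ(31·37) = (31−1)·(37−1) = 30·36 = 1080 = 2^3 · 3^3 · 5.
Divisors of 1080: 1, 2, 3, 4, 5, 6, 8, 9, 10, 12, 15, 18, 20, 24, 27, 30, 36, 40, 45, 54, 60, 72, 90, 108, 120, 135, 180, 216, 270, 360, 540, 1080.
Evaluate successive powers at the divisors of 1080:
940^1 ≡ 940 (mod 1147)
940^2 ≡ 410 (mod 1147)
940^3 ≡ 8 (mod 1147)
940^4 ≡ 638 (mod 1147)
940^5 ≡ 986 (mod 1147)
940^6 ≡ 64 (mod 1147)
940^8 ≡ 1006 (mod 1147)
940^9 ≡ 512 (mod 1147)
940^10 ≡ 687 (mod 1147)
940^12 ≡ 655 (mod 1147)
940^15 ≡ 652 (mod 1147)
940^18 ≡ 628 (mod 1147)
940^20 ≡ 552 (mod 1147)
940^24 ≡ 47 (mod 1147)
940^27 ≡ 376 (mod 1147)
940^30 ≡ 714 (mod 1147)
940^36 ≡ 963 (mod 1147)
940^40 ≡ 749 (mod 1147)
940^45 ≡ 993 (mod 1147)
940^54 ≡ 295 (mod 1147)
940^60 ≡ 528 (mod 1147)
940^72 ≡ 593 (mod 1147)
940^90 ≡ 776 (mod 1147)
940^108 ≡ 1000 (mod 1147)
940^120 ≡ 63 (mod 1147)
940^135 ≡ 931 (mod 1147)
940^180 ≡ 1 (mod 1147) ✓
Thus |⟨940⟩| = ord(940) = 180.
Index = |(Z/1147Z)^×| / |⟨940⟩| = 1080 / 180 = 6.

6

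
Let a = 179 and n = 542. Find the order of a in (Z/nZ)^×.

Since 179 ∈ (Z/542Z)^×, its order divides φ(542) = φ(2)·φ(271) = 1·270 = 270 = 2 · 3^3 · 5.
Divisors of 270: 1, 2, 3, 5, 6, 9, 10, 15, 18, 27, 30, 45, 54, 90, 135, 270.
Compute 179^d (mod 542) for the divisors d until we hit 1:
179^1 ≡ 179 (mod 542)
179^2 ≡ 63 (mod 542)
179^3 ≡ 437 (mod 542)
179^5 ≡ 431 (mod 542)
179^6 ≡ 185 (mod 542)
179^9 ≡ 87 (mod 542)
179^10 ≡ 397 (mod 542)
179^15 ≡ 377 (mod 542)
179^18 ≡ 523 (mod 542)
179^27 ≡ 515 (mod 542)
179^30 ≡ 125 (mod 542)
179^45 ≡ 513 (mod 542)
179^54 ≡ 187 (mod 542)
179^90 ≡ 299 (mod 542)
179^135 ≡ 1 (mod 542) ✓
So ord_542(179) = 135.

135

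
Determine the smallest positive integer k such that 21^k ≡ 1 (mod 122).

ord(21) | φ(122) = φ(2)·φ(61) = 1·60 = 60 = 2^2 · 3 · 5.
Divisors of 60: 1, 2, 3, 4, 5, 6, 10, 12, 15, 20, 30, 60.
Test each divisor d:
21^1 ≡ 21
21^2 ≡ 75
21^3 ≡ 111
21^4 ≡ 13
21^5 ≡ 29
21^6 ≡ 121
21^10 ≡ 109
21^12 ≡ 1
Therefore the multiplicative order of 21 modulo 122 is 12.

12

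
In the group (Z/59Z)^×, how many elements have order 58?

φ(59) = 59 − 1 = 58 = 2 · 29.
(Z/59Z)^× is cyclic (|G| = 58); a cyclic group of order m has exactly φ(d) elements of each order d | m, and none otherwise.
58 = 2 · 29 divides 58, and φ(58) = 28.

28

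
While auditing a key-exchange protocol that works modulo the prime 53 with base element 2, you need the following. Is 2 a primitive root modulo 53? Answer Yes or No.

φ(53) = 53 − 1 = 52 = 2^2 · 13.
Test 2^(52/q) mod 53 for each prime factor q of 52:
2^26 ≡ 52 (mod 53)  [q = 2: ≢ 1 ✓]
2^4 ≡ 16 (mod 53)  [q = 13: ≢ 1 ✓]
All checks pass, so 2 has order 52 and is a primitive root modulo 53.

Yes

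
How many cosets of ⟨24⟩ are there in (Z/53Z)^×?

4

ord(24) | φ(53) = 53 − 1 = 52 = 2^2 · 13.
Divisors of 52: 1, 2, 4, 13, 26, 52.
Check 24^d mod 53 for each divisor in increasing order:
24^1 ≡ 24 (mod 53)
24^2 ≡ 46 (mod 53)
24^4 ≡ 49 (mod 53)
24^13 ≡ 1 (mod 53) ✓
Thus |⟨24⟩| = ord(24) = 13.
[(Z/53Z)^× : ⟨24⟩] = 52/13 = 4.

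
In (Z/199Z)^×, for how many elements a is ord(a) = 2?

1

φ(199) = 199 − 1 = 198 = 2 · 3^2 · 11.
(Z/199Z)^× is cyclic (|G| = 198); a cyclic group of order m has exactly φ(d) elements of each order d | m, and none otherwise.
2 | 198, and φ(2) = 2 − 1 = 1.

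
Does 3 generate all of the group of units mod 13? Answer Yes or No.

No

φ(13) = 13 − 1 = 12 = 2^2 · 3.
3 is a primitive root mod 13 iff 3^(φ(13)/q) ≢ 1 for every prime q | φ(13), i.e. q ∈ {2, 3}.
3^6 ≡ 1 (mod 13)  [q = 2: ≡ 1 ✗]
3^4 ≡ 3 (mod 13)  [q = 3: ≢ 1 ✓]
The check at q = 2 fails, so 3 generates a proper subgroup.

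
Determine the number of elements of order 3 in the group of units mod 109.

φ(109) = 109 − 1 = 108 = 2^2 · 3^3.
In a cyclic group of order 108, there are φ(d) elements of order d for each divisor d of 108, and zero for non-divisors.
3 | 108, and φ(3) = 3 − 1 = 2.

2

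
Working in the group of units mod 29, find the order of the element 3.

By Lagrange's theorem, ord_29(3) divides φ(29) = 29 − 1 = 28 = 2^2 · 7.
Divisors of 28: 1, 2, 4, 7, 14, 28.
Check 3^d mod 29 for each divisor in increasing order:
3^1 ≡ 3 (mod 29)
3^2 ≡ 9 (mod 29)
3^4 ≡ 23 (mod 29)
3^7 ≡ 12 (mod 29)
3^14 ≡ 28 (mod 29)
3^28 ≡ 1 (mod 29) ✓
So ord_29(3) = 28.

28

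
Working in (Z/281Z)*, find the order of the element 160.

140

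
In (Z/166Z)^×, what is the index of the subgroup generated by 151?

Since 151 ∈ (Z/166Z)^×, its order divides φ(166) = φ(2)·φ(83) = 1·82 = 82 = 2 · 41.
Divisors of 82: 1, 2, 41, 82.
Check 151^d mod 166 for each divisor in increasing order:
151^1 ≡ 151 (mod 166)
151^2 ≡ 59 (mod 166)
151^41 ≡ 1 (mod 166) ✓
So ord_166(151) = 41, hence |⟨151⟩| = 41.
Index = |(Z/166Z)^×| / |⟨151⟩| = 82 / 41 = 2.

2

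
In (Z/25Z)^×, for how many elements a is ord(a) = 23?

0

φ(25) = φ(5^2) = 5·(5−1) = 20 = 2^2 · 5.
(Z/25Z)^× is cyclic (|G| = 20); a cyclic group of order m has exactly φ(d) elements of each order d | m, and none otherwise.
Since 23 ∤ 20, the count is 0.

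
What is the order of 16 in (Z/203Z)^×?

Since 16 ∈ (Z/203Z)^×, its order divides φ(203) = φ(7·29) = (7−1)·(29−1) = 6·28 = 168 = 2^3 · 3 · 7.
Divisors of 168: 1, 2, 3, 4, 6, 7, 8, 12, 14, 21, 24, 28, 42, 56, 84, 168.
Check 16^d mod 203 for each divisor in increasing order:
16^1 ≡ 16 (mod 203)
16^2 ≡ 53 (mod 203)
16^3 ≡ 36 (mod 203)
16^4 ≡ 170 (mod 203)
16^6 ≡ 78 (mod 203)
16^7 ≡ 30 (mod 203)
16^8 ≡ 74 (mod 203)
16^12 ≡ 197 (mod 203)
16^14 ≡ 88 (mod 203)
16^21 ≡ 1 (mod 203) ✓
So ord_203(16) = 21.

21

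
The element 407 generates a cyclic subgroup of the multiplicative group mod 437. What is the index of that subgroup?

6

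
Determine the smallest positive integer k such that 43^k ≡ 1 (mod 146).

24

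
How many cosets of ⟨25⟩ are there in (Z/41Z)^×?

4

ord(25) | φ(41) = 41 − 1 = 40 = 2^3 · 5.
Divisors of 40: 1, 2, 4, 5, 8, 10, 20, 40.
Evaluate successive powers at the divisors of 40:
25^1 ≡ 25 (mod 41)
25^2 ≡ 10 (mod 41)
25^4 ≡ 18 (mod 41)
25^5 ≡ 40 (mod 41)
25^8 ≡ 37 (mod 41)
25^10 ≡ 1 (mod 41) ✓
The order of 25 is 10, so the subgroup it generates has 10 elements.
The index is φ(41) / ord(25) = 40 / 10 = 4.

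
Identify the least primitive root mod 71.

7

φ(71) = 71 − 1 = 70 = 2 · 5 · 7.
Test candidates g = 2, 3, … against the prime factors q ∈ {2, 5, 7} of φ(71): g is a generator iff g^(70/q) ≢ 1 for every such q.
g = 2: 2^35 ≡ 1 — hits 1, so not a primitive root.
g = 3: 3^35 ≡ 1 — hits 1, so not a primitive root.
g = 4: 4^35 ≡ 1 — hits 1, so not a primitive root.
g = 5: 5^35 ≡ 1 — hits 1, so not a primitive root.
g = 6: 6^35 ≡ 1 — hits 1, so not a primitive root.
g = 7: 7^35 ≡ 70; 7^14 ≡ 54; 7^10 ≡ 45 — none is 1, so 7 is a primitive root.
So 7 is the smallest generator of (Z/71Z)^×.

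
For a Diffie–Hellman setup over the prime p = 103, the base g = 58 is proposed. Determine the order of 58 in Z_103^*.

By Lagrange's theorem, ord_103(58) divides φ(103) = 103 − 1 = 102 = 2 · 3 · 17.
Divisors of 102: 1, 2, 3, 6, 17, 34, 51, 102.
Check 58^d mod 103 for each divisor in increasing order:
58^1 ≡ 58 (mod 103)
58^2 ≡ 68 (mod 103)
58^3 ≡ 30 (mod 103)
58^6 ≡ 76 (mod 103)
58^17 ≡ 46 (mod 103)
58^34 ≡ 56 (mod 103)
58^51 ≡ 1 (mod 103) ✓
Hence ord(58) = 51.

51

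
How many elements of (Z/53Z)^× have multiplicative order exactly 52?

24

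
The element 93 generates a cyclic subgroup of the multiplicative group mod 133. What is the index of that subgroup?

The order of 93 must divide φ(133) = φ(7·19) = (7−1)·(19−1) = 6·18 = 108 = 2^2 · 3^3.
Divisors of 108: 1, 2, 3, 4, 6, 9, 12, 18, 27, 36, 54, 108.
Check 93^d mod 133 for each divisor in increasing order:
93^1 ≡ 93 (mod 133)
93^2 ≡ 4 (mod 133)
93^3 ≡ 106 (mod 133)
93^4 ≡ 16 (mod 133)
93^6 ≡ 64 (mod 133)
93^9 ≡ 1 (mod 133) ✓
So ord_133(93) = 9, hence |⟨93⟩| = 9.
[(Z/133Z)^× : ⟨93⟩] = 108/9 = 12.

12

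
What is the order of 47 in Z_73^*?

72

By Lagrange's theorem, ord_73(47) divides φ(73) = 73 − 1 = 72 = 2^3 · 3^2.
Divisors of 72: 1, 2, 3, 4, 6, 8, 9, 12, 18, 24, 36, 72.
Check 47^d mod 73 for each divisor in increasing order:
47^1 ≡ 47
47^2 ≡ 19
47^3 ≡ 17
47^4 ≡ 69
47^6 ≡ 70
47^8 ≡ 16
47^9 ≡ 22
47^12 ≡ 9
47^18 ≡ 46
47^24 ≡ 8
47^36 ≡ 72
47^72 ≡ 1
So ord_73(47) = 72.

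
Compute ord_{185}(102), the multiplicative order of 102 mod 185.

36

ord(102) | φ(185) = φ(5·37) = (5−1)·(37−1) = 4·36 = 144 = 2^4 · 3^2.
Divisors of 144: 1, 2, 3, 4, 6, 8, 9, 12, 16, 18, 24, 36, 48, 72, 144.
Compute 102^d (mod 185) for the divisors d until we hit 1:
102^1 ≡ 102
102^2 ≡ 44
102^3 ≡ 48
102^4 ≡ 86
102^6 ≡ 84
102^8 ≡ 181
102^9 ≡ 147
102^12 ≡ 26
102^16 ≡ 16
102^18 ≡ 149
102^24 ≡ 121
102^36 ≡ 1
So ord_185(102) = 36.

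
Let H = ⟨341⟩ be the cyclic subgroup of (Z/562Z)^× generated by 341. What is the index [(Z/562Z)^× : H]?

35

The order of 341 must divide φ(562) = φ(2)·φ(281) = 1·280 = 280 = 2^3 · 5 · 7.
Divisors of 280: 1, 2, 4, 5, 7, 8, 10, 14, 20, 28, 35, 40, 56, 70, 140, 280.
Test each divisor d:
341^1 ≡ 341 (mod 562)
341^2 ≡ 509 (mod 562)
341^4 ≡ 561 (mod 562)
341^5 ≡ 221 (mod 562)
341^7 ≡ 89 (mod 562)
341^8 ≡ 1 (mod 562) ✓
So ord_562(341) = 8, hence |⟨341⟩| = 8.
[(Z/562Z)^× : ⟨341⟩] = 280/8 = 35.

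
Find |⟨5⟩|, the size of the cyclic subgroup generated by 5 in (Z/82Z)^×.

20

Since 5 ∈ (Z/82Z)^×, its order divides φ(82) = φ(2)·φ(41) = 1·40 = 40 = 2^3 · 5.
Divisors of 40: 1, 2, 4, 5, 8, 10, 20, 40.
Check 5^d mod 82 for each divisor in increasing order:
5^1 ≡ 5 (mod 82)
5^2 ≡ 25 (mod 82)
5^4 ≡ 51 (mod 82)
5^5 ≡ 9 (mod 82)
5^8 ≡ 59 (mod 82)
5^10 ≡ 81 (mod 82)
5^20 ≡ 1 (mod 82) ✓
The smallest such exponent is 20, so the order of 5 is 20.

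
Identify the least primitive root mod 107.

φ(107) = 107 − 1 = 106 = 2 · 53.
Test candidates g = 2, 3, … against the prime factors q ∈ {2, 53} of φ(107): g is a generator iff g^(106/q) ≢ 1 for every such q.
g = 2: 2^53 ≡ 106; 2^2 ≡ 4 — none is 1, so 2 is a primitive root.
Hence the least primitive root of 107 is 2.

2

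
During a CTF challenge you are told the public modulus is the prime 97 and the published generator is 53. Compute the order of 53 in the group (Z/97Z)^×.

ord(53) | φ(97) = 97 − 1 = 96 = 2^5 · 3.
Divisors of 96: 1, 2, 3, 4, 6, 8, 12, 16, 24, 32, 48, 96.
Compute 53^d (mod 97) for the divisors d until we hit 1:
53^1 ≡ 53 (mod 97)
53^2 ≡ 93 (mod 97)
53^3 ≡ 79 (mod 97)
53^4 ≡ 16 (mod 97)
53^6 ≡ 33 (mod 97)
53^8 ≡ 62 (mod 97)
53^12 ≡ 22 (mod 97)
53^16 ≡ 61 (mod 97)
53^24 ≡ 96 (mod 97)
53^32 ≡ 35 (mod 97)
53^48 ≡ 1 (mod 97) ✓
So ord_97(53) = 48.

48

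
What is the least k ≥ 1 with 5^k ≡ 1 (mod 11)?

5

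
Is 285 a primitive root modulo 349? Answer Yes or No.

No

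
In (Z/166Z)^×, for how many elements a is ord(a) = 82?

φ(166) = φ(2)·φ(83) = 1·82 = 82 = 2 · 41.
(Z/166Z)^× is cyclic (|G| = 82); a cyclic group of order m has exactly φ(d) elements of each order d | m, and none otherwise.
82 = 2 · 41 divides 82, and φ(82) = 40.

40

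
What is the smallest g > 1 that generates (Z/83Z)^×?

φ(83) = 83 − 1 = 82 = 2 · 41.
Test candidates g = 2, 3, … against the prime factors q ∈ {2, 41} of φ(83): g is a generator iff g^(82/q) ≢ 1 for every such q.
g = 2: 2^41 ≡ 82; 2^2 ≡ 4 — none is 1, so 2 is a primitive root.
The smallest primitive root modulo 83 is 2.

2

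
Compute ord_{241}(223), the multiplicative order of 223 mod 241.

120

By Lagrange's theorem, ord_241(223) divides φ(241) = 241 − 1 = 240 = 2^4 · 3 · 5.
Divisors of 240: 1, 2, 3, 4, 5, 6, 8, 10, 12, 15, 16, 20, 24, 30, 40, 48, 60, 80, 120, 240.
Check 223^d mod 241 for each divisor in increasing order:
223^1 ≡ 223 (mod 241)
223^2 ≡ 83 (mod 241)
223^3 ≡ 193 (mod 241)
223^4 ≡ 141 (mod 241)
223^5 ≡ 113 (mod 241)
223^6 ≡ 135 (mod 241)
223^8 ≡ 119 (mod 241)
223^10 ≡ 237 (mod 241)
223^12 ≡ 150 (mod 241)
223^15 ≡ 30 (mod 241)
223^16 ≡ 183 (mod 241)
223^20 ≡ 16 (mod 241)
223^24 ≡ 87 (mod 241)
223^30 ≡ 177 (mod 241)
223^40 ≡ 15 (mod 241)
223^48 ≡ 98 (mod 241)
223^60 ≡ 240 (mod 241)
223^80 ≡ 225 (mod 241)
223^120 ≡ 1 (mod 241) ✓
So ord_241(223) = 120.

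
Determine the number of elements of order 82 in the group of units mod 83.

40

φ(83) = 83 − 1 = 82 = 2 · 41.
(Z/83Z)^× is cyclic (|G| = 82); a cyclic group of order m has exactly φ(d) elements of each order d | m, and none otherwise.
82 = 2 · 41 divides 82, and φ(82) = 40.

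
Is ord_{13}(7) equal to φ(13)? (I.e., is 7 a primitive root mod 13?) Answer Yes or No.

Yes

φ(13) = 13 − 1 = 12 = 2^2 · 3.
It suffices to check that the order of 7 is not a proper divisor of 12: compute 7^(12/q) for q ∈ {2, 3}.
7^6 ≡ 12 (mod 13)  [q = 2: ≢ 1 ✓]
7^4 ≡ 9 (mod 13)  [q = 3: ≢ 1 ✓]
Every test exponent gives a nontrivial residue, hence 7 generates the full group.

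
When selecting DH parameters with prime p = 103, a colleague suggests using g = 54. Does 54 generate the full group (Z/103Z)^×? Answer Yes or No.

φ(103) = 103 − 1 = 102 = 2 · 3 · 17.
54 is a primitive root mod 103 iff 54^(φ(103)/q) ≢ 1 for every prime q | φ(103), i.e. q ∈ {2, 3, 17}.
54^51 ≡ 102 (mod 103)  [q = 2: ≢ 1 ✓]
54^34 ≡ 46 (mod 103)  [q = 3: ≢ 1 ✓]
54^6 ≡ 14 (mod 103)  [q = 17: ≢ 1 ✓]
Every test exponent gives a nontrivial residue, hence 54 generates the full group.

Yes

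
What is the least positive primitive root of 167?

5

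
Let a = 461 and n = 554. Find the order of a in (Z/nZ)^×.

276

By Lagrange's theorem, ord_554(461) divides φ(554) = φ(2)·φ(277) = 1·276 = 276 = 2^2 · 3 · 23.
Divisors of 276: 1, 2, 3, 4, 6, 12, 23, 46, 69, 92, 138, 276.
Test each divisor d:
461^1 ≡ 461
461^2 ≡ 339
461^3 ≡ 51
461^4 ≡ 243
461^6 ≡ 385
461^12 ≡ 307
461^23 ≡ 35
461^46 ≡ 117
461^69 ≡ 217
461^92 ≡ 393
461^138 ≡ 553
461^276 ≡ 1
The smallest such exponent is 276, so the order of 461 is 276.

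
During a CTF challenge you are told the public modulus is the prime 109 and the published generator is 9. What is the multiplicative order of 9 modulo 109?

ord(9) | φ(109) = 109 − 1 = 108 = 2^2 · 3^3.
Divisors of 108: 1, 2, 3, 4, 6, 9, 12, 18, 27, 36, 54, 108.
Evaluate successive powers at the divisors of 108:
9^1 ≡ 9 (mod 109)
9^2 ≡ 81 (mod 109)
9^3 ≡ 75 (mod 109)
9^4 ≡ 21 (mod 109)
9^6 ≡ 66 (mod 109)
9^9 ≡ 45 (mod 109)
9^12 ≡ 105 (mod 109)
9^18 ≡ 63 (mod 109)
9^27 ≡ 1 (mod 109) ✓
Hence ord(9) = 27.

27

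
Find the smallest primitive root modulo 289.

3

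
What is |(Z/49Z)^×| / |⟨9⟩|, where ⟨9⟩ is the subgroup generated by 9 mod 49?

Since 9 ∈ (Z/49Z)^×, its order divides φ(49) = φ(7^2) = 7·(7−1) = 42 = 2 · 3 · 7.
Divisors of 42: 1, 2, 3, 6, 7, 14, 21, 42.
Compute 9^d (mod 49) for the divisors d until we hit 1:
9^1 ≡ 9 (mod 49)
9^2 ≡ 32 (mod 49)
9^3 ≡ 43 (mod 49)
9^6 ≡ 36 (mod 49)
9^7 ≡ 30 (mod 49)
9^14 ≡ 18 (mod 49)
9^21 ≡ 1 (mod 49) ✓
So ord_49(9) = 21, hence |⟨9⟩| = 21.
The index is φ(49) / ord(9) = 42 / 21 = 2.

2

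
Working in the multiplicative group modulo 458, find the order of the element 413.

57

ord(413) | φ(458) = φ(2)·φ(229) = 1·228 = 228 = 2^2 · 3 · 19.
Divisors of 228: 1, 2, 3, 4, 6, 12, 19, 38, 57, 76, 114, 228.
Evaluate successive powers at the divisors of 228:
413^1 ≡ 413
413^2 ≡ 193
413^3 ≡ 17
413^4 ≡ 151
413^6 ≡ 289
413^12 ≡ 165
413^19 ≡ 363
413^38 ≡ 323
413^57 ≡ 1
Therefore the multiplicative order of 413 modulo 458 is 57.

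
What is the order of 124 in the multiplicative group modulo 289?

The order of 124 must divide φ(289) = φ(17^2) = 17·(17−1) = 272 = 2^4 · 17.
Divisors of 272: 1, 2, 4, 8, 16, 17, 34, 68, 136, 272.
Check 124^d mod 289 for each divisor in increasing order:
124^1 ≡ 124 (mod 289)
124^2 ≡ 59 (mod 289)
124^4 ≡ 13 (mod 289)
124^8 ≡ 169 (mod 289)
124^16 ≡ 239 (mod 289)
124^17 ≡ 158 (mod 289)
124^34 ≡ 110 (mod 289)
124^68 ≡ 251 (mod 289)
124^136 ≡ 288 (mod 289)
124^272 ≡ 1 (mod 289) ✓
The smallest such exponent is 272, so the order of 124 is 272.

272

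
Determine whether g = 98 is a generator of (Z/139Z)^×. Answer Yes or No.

φ(139) = 139 − 1 = 138 = 2 · 3 · 23.
An element g generates (Z/139Z)^× iff g^(138/q) ≢ 1 (mod 139) for each prime q ∈ {2, 3, 23}.
98^69 ≡ 138 (mod 139)  [q = 2: ≢ 1 ✓]
98^46 ≡ 42 (mod 139)  [q = 3: ≢ 1 ✓]
98^6 ≡ 112 (mod 139)  [q = 23: ≢ 1 ✓]
Every test exponent gives a nontrivial residue, hence 98 generates the full group.

Yes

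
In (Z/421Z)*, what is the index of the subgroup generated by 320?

ord(320) | φ(421) = 421 − 1 = 420 = 2^2 · 3 · 5 · 7.
Divisors of 420: 1, 2, 3, 4, 5, 6, 7, 10, 12, 14, 15, 20, 21, 28, 30, 35, 42, 60, 70, 84, 105, 140, 210, 420.
Test each divisor d:
320^1 ≡ 320 (mod 421)
320^2 ≡ 97 (mod 421)
320^3 ≡ 307 (mod 421)
320^4 ≡ 147 (mod 421)
320^5 ≡ 309 (mod 421)
320^6 ≡ 366 (mod 421)
320^7 ≡ 82 (mod 421)
320^10 ≡ 335 (mod 421)
320^12 ≡ 78 (mod 421)
320^14 ≡ 409 (mod 421)
320^15 ≡ 370 (mod 421)
320^20 ≡ 239 (mod 421)
320^21 ≡ 279 (mod 421)
320^28 ≡ 144 (mod 421)
320^30 ≡ 75 (mod 421)
320^35 ≡ 20 (mod 421)
320^42 ≡ 377 (mod 421)
320^60 ≡ 152 (mod 421)
320^70 ≡ 400 (mod 421)
320^84 ≡ 252 (mod 421)
320^105 ≡ 1 (mod 421) ✓
Thus |⟨320⟩| = ord(320) = 105.
Index = |(Z/421Z)^×| / |⟨320⟩| = 420 / 105 = 4.

4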